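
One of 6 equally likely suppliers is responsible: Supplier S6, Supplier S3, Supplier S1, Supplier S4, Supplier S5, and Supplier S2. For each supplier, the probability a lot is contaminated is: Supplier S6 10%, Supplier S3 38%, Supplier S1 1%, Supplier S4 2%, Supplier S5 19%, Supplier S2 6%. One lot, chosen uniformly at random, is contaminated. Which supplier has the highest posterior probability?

Supplier S3

With a uniform prior (1/6 each), posterior ∝ likelihood:
  Supplier S6: 0.1
  Supplier S3: 0.38
  Supplier S1: 0.01
  Supplier S4: 0.02
  Supplier S5: 0.19
  Supplier S2: 0.06
Total = 0.76.
Largest term belongs to Supplier S3, so Supplier S3 is most probable.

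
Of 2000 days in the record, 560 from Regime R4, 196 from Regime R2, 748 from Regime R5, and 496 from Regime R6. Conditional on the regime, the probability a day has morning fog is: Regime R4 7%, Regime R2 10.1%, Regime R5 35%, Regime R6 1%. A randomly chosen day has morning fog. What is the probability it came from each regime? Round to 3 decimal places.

Unnormalized posteriors (prior × likelihood):
  Regime R4: 0.28 × 0.07 = 0.0196
  Regime R2: 0.098 × 0.101 = 0.009898
  Regime R5: 0.374 × 0.35 = 0.1309
  Regime R6: 0.248 × 0.01 = 0.00248
Sum = 0.162878.
P(Regime R4 | fog) = 0.0196/0.162878 ≈ 0.120
P(Regime R2 | fog) = 0.009898/0.162878 ≈ 0.061
P(Regime R5 | fog) = 0.1309/0.162878 ≈ 0.804
P(Regime R6 | fog) = 0.00248/0.162878 ≈ 0.015
(Check: 0.120+0.061+0.804+0.015 = 1.000.)

Regime R4 0.120, Regime R2 0.061, Regime R5 0.804, Regime R6 0.015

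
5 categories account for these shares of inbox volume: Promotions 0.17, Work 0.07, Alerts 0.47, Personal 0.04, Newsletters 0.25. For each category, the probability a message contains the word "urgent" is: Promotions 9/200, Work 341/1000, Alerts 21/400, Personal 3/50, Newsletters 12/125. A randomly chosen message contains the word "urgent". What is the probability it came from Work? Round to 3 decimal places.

Unnormalized posteriors (prior × likelihood):
  Promotions: 0.17 × 0.045 = 0.00765
  Work: 0.07 × 0.341 = 0.02387
  Alerts: 0.47 × 0.0525 = 0.024675
  Personal: 0.04 × 0.06 = 0.0024
  Newsletters: 0.25 × 0.096 = 0.024
Normalizing constant = 0.082595.
P(Work | evidence) = 0.02387 / 0.082595 ≈ 0.289.

0.289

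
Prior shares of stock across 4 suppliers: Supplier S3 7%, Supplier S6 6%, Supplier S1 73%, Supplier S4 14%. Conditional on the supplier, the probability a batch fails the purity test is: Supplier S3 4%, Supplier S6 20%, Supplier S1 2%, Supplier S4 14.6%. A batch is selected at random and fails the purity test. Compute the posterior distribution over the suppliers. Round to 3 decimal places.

Supplier S3 0.056, Supplier S6 0.241, Supplier S1 0.293, Supplier S4 0.410

Prior × likelihood for each hypothesis:
  Supplier S3: 0.07 × 0.04 = 0.0028
  Supplier S6: 0.06 × 0.2 = 0.012
  Supplier S1: 0.73 × 0.02 = 0.0146
  Supplier S4: 0.14 × 0.146 = 0.02044
Normalizing constant = 0.04984.
P(Supplier S3 | off-spec) = 0.0028/0.04984 ≈ 0.056
P(Supplier S6 | off-spec) = 0.012/0.04984 ≈ 0.241
P(Supplier S1 | off-spec) = 0.0146/0.04984 ≈ 0.293
P(Supplier S4 | off-spec) = 0.02044/0.04984 ≈ 0.410
(Check: 0.056+0.241+0.293+0.410 = 1.000.)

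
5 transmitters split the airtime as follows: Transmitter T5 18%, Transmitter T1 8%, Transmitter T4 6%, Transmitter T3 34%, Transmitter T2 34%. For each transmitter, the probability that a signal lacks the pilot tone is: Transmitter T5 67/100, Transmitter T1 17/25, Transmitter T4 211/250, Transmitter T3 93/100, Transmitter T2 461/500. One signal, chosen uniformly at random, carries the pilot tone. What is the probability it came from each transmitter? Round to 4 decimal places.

Taking complements, P(pilot | each) = Transmitter T5 0.33, Transmitter T1 0.32, Transmitter T4 0.156, Transmitter T3 0.07, Transmitter T2 0.078.
Unnormalized posteriors (prior × likelihood):
  Transmitter T5: 0.18 × 0.33 = 0.0594
  Transmitter T1: 0.08 × 0.32 = 0.0256
  Transmitter T4: 0.06 × 0.156 = 0.00936
  Transmitter T3: 0.34 × 0.07 = 0.0238
  Transmitter T2: 0.34 × 0.078 = 0.02652
Sum = 0.14468.
P(Transmitter T5 | pilot) = 0.0594/0.14468 ≈ 0.4106
P(Transmitter T1 | pilot) = 0.0256/0.14468 ≈ 0.1769
P(Transmitter T4 | pilot) = 0.00936/0.14468 ≈ 0.0647
P(Transmitter T3 | pilot) = 0.0238/0.14468 ≈ 0.1645
P(Transmitter T2 | pilot) = 0.02652/0.14468 ≈ 0.1833

Transmitter T5 0.4106, Transmitter T1 0.1769, Transmitter T4 0.0647, Transmitter T3 0.1645, Transmitter T2 0.1833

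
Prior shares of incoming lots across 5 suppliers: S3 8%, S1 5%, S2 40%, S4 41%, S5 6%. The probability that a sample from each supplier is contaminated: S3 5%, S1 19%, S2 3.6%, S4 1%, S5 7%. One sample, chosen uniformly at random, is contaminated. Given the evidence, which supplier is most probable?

S2

Prior × likelihood for each hypothesis:
  S3: 0.08 × 0.05 = 0.004
  S1: 0.05 × 0.19 = 0.0095
  S2: 0.4 × 0.036 = 0.0144
  S4: 0.41 × 0.01 = 0.0041
  S5: 0.06 × 0.07 = 0.0042
Total = 0.0362.
Largest term belongs to S2, so S2 is most probable.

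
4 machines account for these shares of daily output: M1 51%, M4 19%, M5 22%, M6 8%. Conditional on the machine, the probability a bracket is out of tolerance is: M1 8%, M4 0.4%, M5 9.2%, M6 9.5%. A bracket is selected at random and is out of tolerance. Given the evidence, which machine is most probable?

Compute prior × likelihood for every hypothesis:
  M1: 0.51 × 0.08 = 0.0408
  M4: 0.19 × 0.004 = 0.00076
  M5: 0.22 × 0.092 = 0.02024
  M6: 0.08 × 0.095 = 0.0076
Sum = 0.0694.
Largest term belongs to M1, so M1 is most probable.

M1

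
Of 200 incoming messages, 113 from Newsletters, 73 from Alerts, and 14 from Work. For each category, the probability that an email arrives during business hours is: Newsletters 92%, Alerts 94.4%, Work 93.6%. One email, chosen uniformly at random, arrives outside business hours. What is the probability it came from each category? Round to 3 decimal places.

Taking complements, P(off-hours | each) = Newsletters 0.08, Alerts 0.056, Work 0.064.
Prior × likelihood for each hypothesis:
  Newsletters: 0.565 × 0.08 = 0.0452
  Alerts: 0.365 × 0.056 = 0.02044
  Work: 0.07 × 0.064 = 0.00448
Sum = 0.07012.
P(Newsletters | off-hours) = 0.0452/0.07012 ≈ 0.645
P(Alerts | off-hours) = 0.02044/0.07012 ≈ 0.292
P(Work | off-hours) = 0.00448/0.07012 ≈ 0.064

Newsletters 0.645, Alerts 0.292, Work 0.064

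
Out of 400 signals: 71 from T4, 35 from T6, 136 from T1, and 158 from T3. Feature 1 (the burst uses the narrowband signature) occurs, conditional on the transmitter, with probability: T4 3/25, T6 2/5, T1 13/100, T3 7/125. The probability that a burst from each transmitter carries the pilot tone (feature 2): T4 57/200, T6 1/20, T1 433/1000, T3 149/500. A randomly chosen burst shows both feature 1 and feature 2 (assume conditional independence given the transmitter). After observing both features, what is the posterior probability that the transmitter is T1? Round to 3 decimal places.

By Bayes' rule, posterior ∝ prior × likelihood:
  T4: 0.1775 × 0.12 × 0.285 = 0.0060705
  T6: 0.0875 × 0.4 × 0.05 = 0.00175
  T1: 0.34 × 0.13 × 0.433 = 0.0191386
  T3: 0.395 × 0.056 × 0.298 = 0.00659176
Normalizing constant = 0.03355086.
P(T1 | evidence) = 0.0191386 / 0.03355086 ≈ 0.570.

0.570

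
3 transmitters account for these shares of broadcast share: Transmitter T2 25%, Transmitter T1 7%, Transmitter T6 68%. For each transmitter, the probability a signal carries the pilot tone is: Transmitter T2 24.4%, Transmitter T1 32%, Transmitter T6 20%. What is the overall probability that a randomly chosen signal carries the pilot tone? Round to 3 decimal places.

0.219

By Bayes' rule, posterior ∝ prior × likelihood:
  Transmitter T2: 0.25 × 0.244 = 0.061
  Transmitter T1: 0.07 × 0.32 = 0.0224
  Transmitter T6: 0.68 × 0.2 = 0.136
P(pilot) = 0.061 + 0.0224 + 0.136 = 0.2194 → 0.219.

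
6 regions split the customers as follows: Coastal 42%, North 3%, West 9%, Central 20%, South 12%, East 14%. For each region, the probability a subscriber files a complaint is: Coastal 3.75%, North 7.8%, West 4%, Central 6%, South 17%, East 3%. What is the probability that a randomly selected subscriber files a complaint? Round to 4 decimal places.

Unnormalized posteriors (prior × likelihood):
  Coastal: 0.42 × 0.0375 = 0.01575
  North: 0.03 × 0.078 = 0.00234
  West: 0.09 × 0.04 = 0.0036
  Central: 0.2 × 0.06 = 0.012
  South: 0.12 × 0.17 = 0.0204
  East: 0.14 × 0.03 = 0.0042
P(complaint) = 0.01575 + 0.00234 + 0.0036 + 0.012 + 0.0204 + 0.0042 = 0.05829 → 0.0583.

0.0583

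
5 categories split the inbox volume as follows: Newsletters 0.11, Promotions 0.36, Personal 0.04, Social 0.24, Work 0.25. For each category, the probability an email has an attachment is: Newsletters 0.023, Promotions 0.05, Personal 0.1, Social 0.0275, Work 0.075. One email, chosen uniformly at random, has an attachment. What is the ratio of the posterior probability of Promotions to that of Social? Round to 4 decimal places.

2.7273

Compute prior × likelihood for every hypothesis:
  Newsletters: 0.11 × 0.023 = 0.00253
  Promotions: 0.36 × 0.05 = 0.018
  Personal: 0.04 × 0.1 = 0.004
  Social: 0.24 × 0.0275 = 0.0066
  Work: 0.25 × 0.075 = 0.01875
Normalizing constant = 0.04988.
The ratio is 0.018 / 0.0066 (the normalizer cancels) = 2.7273.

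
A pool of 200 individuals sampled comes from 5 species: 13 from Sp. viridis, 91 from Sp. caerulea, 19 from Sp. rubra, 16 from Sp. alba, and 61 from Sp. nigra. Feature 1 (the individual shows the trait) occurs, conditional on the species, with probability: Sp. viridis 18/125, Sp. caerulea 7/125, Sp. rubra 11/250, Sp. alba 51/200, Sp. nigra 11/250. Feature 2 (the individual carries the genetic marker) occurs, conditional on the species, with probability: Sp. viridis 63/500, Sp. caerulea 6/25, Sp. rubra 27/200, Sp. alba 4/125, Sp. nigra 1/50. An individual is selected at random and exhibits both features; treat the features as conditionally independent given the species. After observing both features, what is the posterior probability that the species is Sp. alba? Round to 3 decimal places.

Prior × likelihood for each hypothesis:
  Sp. viridis: 0.065 × 0.144 × 0.126 = 0.00117936
  Sp. caerulea: 0.455 × 0.056 × 0.24 = 0.0061152
  Sp. rubra: 0.095 × 0.044 × 0.135 = 0.0005643
  Sp. alba: 0.08 × 0.255 × 0.032 = 0.0006528
  Sp. nigra: 0.305 × 0.044 × 0.02 = 0.0002684
Normalizing constant = 0.00878006.
P(Sp. alba | evidence) = 0.0006528 / 0.00878006 ≈ 0.074.

0.074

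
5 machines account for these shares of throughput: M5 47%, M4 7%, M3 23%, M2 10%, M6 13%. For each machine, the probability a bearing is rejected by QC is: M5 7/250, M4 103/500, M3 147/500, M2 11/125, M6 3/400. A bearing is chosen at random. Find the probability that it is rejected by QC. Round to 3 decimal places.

Compute prior × likelihood for every hypothesis:
  M5: 0.47 × 0.028 = 0.01316
  M4: 0.07 × 0.206 = 0.01442
  M3: 0.23 × 0.294 = 0.06762
  M2: 0.1 × 0.088 = 0.0088
  M6: 0.13 × 0.0075 = 0.000975
P(rejected) = 0.01316 + 0.01442 + 0.06762 + 0.0088 + 0.000975 = 0.104975 → 0.105.

0.105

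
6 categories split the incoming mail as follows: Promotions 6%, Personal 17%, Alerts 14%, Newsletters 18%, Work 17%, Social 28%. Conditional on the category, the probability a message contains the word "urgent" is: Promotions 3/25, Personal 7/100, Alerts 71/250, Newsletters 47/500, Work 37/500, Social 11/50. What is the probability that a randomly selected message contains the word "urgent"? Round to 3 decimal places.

0.150

Compute prior × likelihood for every hypothesis:
  Promotions: 0.06 × 0.12 = 0.0072
  Personal: 0.17 × 0.07 = 0.0119
  Alerts: 0.14 × 0.284 = 0.03976
  Newsletters: 0.18 × 0.094 = 0.01692
  Work: 0.17 × 0.074 = 0.01258
  Social: 0.28 × 0.22 = 0.0616
P(urgent-flag) = 0.0072 + 0.0119 + 0.03976 + 0.01692 + 0.01258 + 0.0616 = 0.14996 → 0.150.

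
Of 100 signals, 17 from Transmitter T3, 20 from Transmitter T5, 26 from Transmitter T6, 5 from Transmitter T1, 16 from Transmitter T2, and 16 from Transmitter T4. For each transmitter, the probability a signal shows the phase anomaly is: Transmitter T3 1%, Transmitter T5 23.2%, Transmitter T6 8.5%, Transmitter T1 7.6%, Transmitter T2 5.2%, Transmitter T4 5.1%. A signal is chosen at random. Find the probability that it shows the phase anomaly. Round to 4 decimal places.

Unnormalized posteriors (prior × likelihood):
  Transmitter T3: 0.17 × 0.01 = 0.0017
  Transmitter T5: 0.2 × 0.232 = 0.0464
  Transmitter T6: 0.26 × 0.085 = 0.0221
  Transmitter T1: 0.05 × 0.076 = 0.0038
  Transmitter T2: 0.16 × 0.052 = 0.00832
  Transmitter T4: 0.16 × 0.051 = 0.00816
P(anomaly) = 0.0017 + 0.0464 + 0.0221 + 0.0038 + 0.00832 + 0.00816 = 0.09048 → 0.0905.

0.0905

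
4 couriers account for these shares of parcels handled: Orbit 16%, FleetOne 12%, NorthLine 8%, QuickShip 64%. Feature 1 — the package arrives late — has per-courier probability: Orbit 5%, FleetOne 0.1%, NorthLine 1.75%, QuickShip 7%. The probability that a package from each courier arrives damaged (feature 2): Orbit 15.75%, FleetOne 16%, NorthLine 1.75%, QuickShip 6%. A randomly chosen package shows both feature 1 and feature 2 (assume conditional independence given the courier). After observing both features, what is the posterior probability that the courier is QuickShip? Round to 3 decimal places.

By Bayes' rule, posterior ∝ prior × likelihood:
  Orbit: 0.16 × 0.05 × 0.1575 = 0.00126
  FleetOne: 0.12 × 0.001 × 0.16 = 0.0000192
  NorthLine: 0.08 × 0.0175 × 0.0175 = 0.0000245
  QuickShip: 0.64 × 0.07 × 0.06 = 0.002688
Total = 0.0039917.
P(QuickShip | evidence) = 0.002688 / 0.0039917 ≈ 0.673.

0.673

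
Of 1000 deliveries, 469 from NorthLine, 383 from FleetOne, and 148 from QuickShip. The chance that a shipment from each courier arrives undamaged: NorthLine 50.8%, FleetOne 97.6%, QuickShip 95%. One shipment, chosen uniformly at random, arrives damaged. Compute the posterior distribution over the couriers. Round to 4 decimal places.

Taking complements, P(damaged | each) = NorthLine 0.492, FleetOne 0.024, QuickShip 0.05.
Prior × likelihood for each hypothesis:
  NorthLine: 0.469 × 0.492 = 0.230748
  FleetOne: 0.383 × 0.024 = 0.009192
  QuickShip: 0.148 × 0.05 = 0.0074
Total = 0.24734.
P(NorthLine | damaged) = 0.230748/0.24734 ≈ 0.9329
P(FleetOne | damaged) = 0.009192/0.24734 ≈ 0.0372
P(QuickShip | damaged) = 0.0074/0.24734 ≈ 0.0299

NorthLine 0.9329, FleetOne 0.0372, QuickShip 0.0299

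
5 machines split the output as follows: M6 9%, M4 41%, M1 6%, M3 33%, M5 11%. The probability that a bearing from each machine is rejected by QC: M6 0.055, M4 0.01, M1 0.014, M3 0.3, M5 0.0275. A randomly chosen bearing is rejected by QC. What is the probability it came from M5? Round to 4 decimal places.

Compute prior × likelihood for every hypothesis:
  M6: 0.09 × 0.055 = 0.00495
  M4: 0.41 × 0.01 = 0.0041
  M1: 0.06 × 0.014 = 0.00084
  M3: 0.33 × 0.3 = 0.099
  M5: 0.11 × 0.0275 = 0.003025
Normalizing constant = 0.111915.
P(M5 | evidence) = 0.003025 / 0.111915 ≈ 0.0270.

0.0270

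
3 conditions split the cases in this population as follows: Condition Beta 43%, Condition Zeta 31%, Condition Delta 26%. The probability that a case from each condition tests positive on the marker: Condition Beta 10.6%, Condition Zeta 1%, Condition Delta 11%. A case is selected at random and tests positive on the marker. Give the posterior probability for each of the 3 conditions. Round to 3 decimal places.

Condition Beta 0.590, Condition Zeta 0.040, Condition Delta 0.370

Prior × likelihood for each hypothesis:
  Condition Beta: 0.43 × 0.106 = 0.04558
  Condition Zeta: 0.31 × 0.01 = 0.0031
  Condition Delta: 0.26 × 0.11 = 0.0286
Total = 0.07728.
P(Condition Beta | marker-positive) = 0.04558/0.07728 ≈ 0.590
P(Condition Zeta | marker-positive) = 0.0031/0.07728 ≈ 0.040
P(Condition Delta | marker-positive) = 0.0286/0.07728 ≈ 0.370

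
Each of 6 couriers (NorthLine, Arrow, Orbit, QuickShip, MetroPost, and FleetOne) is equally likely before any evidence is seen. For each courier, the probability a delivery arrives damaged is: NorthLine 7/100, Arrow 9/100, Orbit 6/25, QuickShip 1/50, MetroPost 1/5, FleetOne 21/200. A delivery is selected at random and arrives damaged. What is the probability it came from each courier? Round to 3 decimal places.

NorthLine 0.097, Arrow 0.124, Orbit 0.331, QuickShip 0.028, MetroPost 0.276, FleetOne 0.145

Since the prior is uniform, the posterior is proportional to the likelihood:
  NorthLine: 0.07
  Arrow: 0.09
  Orbit: 0.24
  QuickShip: 0.02
  MetroPost: 0.2
  FleetOne: 0.105
Total = 0.725.
P(NorthLine | damaged) = 0.07/0.725 ≈ 0.097
P(Arrow | damaged) = 0.09/0.725 ≈ 0.124
P(Orbit | damaged) = 0.24/0.725 ≈ 0.331
P(QuickShip | damaged) = 0.02/0.725 ≈ 0.028
P(MetroPost | damaged) = 0.2/0.725 ≈ 0.276
P(FleetOne | damaged) = 0.105/0.725 ≈ 0.145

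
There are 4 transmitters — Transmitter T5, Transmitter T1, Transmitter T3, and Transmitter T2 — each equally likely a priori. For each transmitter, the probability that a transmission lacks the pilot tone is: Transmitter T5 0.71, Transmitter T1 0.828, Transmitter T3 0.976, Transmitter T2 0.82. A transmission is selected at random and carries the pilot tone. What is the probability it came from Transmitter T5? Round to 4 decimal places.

Taking complements, P(pilot | each) = Transmitter T5 0.29, Transmitter T1 0.172, Transmitter T3 0.024, Transmitter T2 0.18.
Since the prior is uniform, the posterior is proportional to the likelihood:
  Transmitter T5: 0.29
  Transmitter T1: 0.172
  Transmitter T3: 0.024
  Transmitter T2: 0.18
Sum = 0.666.
P(Transmitter T5 | evidence) = 0.29 / 0.666 ≈ 0.4354.

0.4354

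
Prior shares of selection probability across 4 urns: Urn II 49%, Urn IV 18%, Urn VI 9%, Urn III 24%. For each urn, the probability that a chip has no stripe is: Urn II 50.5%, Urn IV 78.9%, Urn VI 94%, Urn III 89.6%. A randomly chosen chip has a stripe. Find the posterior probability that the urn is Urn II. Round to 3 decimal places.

Taking complements, P(striped | each) = Urn II 0.495, Urn IV 0.211, Urn VI 0.06, Urn III 0.104.
Compute prior × likelihood for every hypothesis:
  Urn II: 0.49 × 0.495 = 0.24255
  Urn IV: 0.18 × 0.211 = 0.03798
  Urn VI: 0.09 × 0.06 = 0.0054
  Urn III: 0.24 × 0.104 = 0.02496
Total = 0.31089.
P(Urn II | evidence) = 0.24255 / 0.31089 ≈ 0.780.

0.780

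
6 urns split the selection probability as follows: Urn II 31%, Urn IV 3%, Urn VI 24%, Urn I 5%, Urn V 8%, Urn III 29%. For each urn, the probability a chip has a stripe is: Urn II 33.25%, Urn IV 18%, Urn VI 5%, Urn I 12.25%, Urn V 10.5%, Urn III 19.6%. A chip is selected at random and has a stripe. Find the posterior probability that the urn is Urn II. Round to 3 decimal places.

Compute prior × likelihood for every hypothesis:
  Urn II: 0.31 × 0.3325 = 0.103075
  Urn IV: 0.03 × 0.18 = 0.0054
  Urn VI: 0.24 × 0.05 = 0.012
  Urn I: 0.05 × 0.1225 = 0.006125
  Urn V: 0.08 × 0.105 = 0.0084
  Urn III: 0.29 × 0.196 = 0.05684
Sum = 0.19184.
P(Urn II | evidence) = 0.103075 / 0.19184 ≈ 0.537.

0.537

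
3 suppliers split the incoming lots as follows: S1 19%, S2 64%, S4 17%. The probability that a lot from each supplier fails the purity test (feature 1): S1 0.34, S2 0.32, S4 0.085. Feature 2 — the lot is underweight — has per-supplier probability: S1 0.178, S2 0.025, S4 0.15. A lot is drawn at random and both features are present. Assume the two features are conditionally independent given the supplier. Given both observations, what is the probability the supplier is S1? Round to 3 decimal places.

0.612

By Bayes' rule, posterior ∝ prior × likelihood:
  S1: 0.19 × 0.34 × 0.178 = 0.0114988
  S2: 0.64 × 0.32 × 0.025 = 0.00512
  S4: 0.17 × 0.085 × 0.15 = 0.0021675
Total = 0.0187863.
P(S1 | evidence) = 0.0114988 / 0.0187863 ≈ 0.612.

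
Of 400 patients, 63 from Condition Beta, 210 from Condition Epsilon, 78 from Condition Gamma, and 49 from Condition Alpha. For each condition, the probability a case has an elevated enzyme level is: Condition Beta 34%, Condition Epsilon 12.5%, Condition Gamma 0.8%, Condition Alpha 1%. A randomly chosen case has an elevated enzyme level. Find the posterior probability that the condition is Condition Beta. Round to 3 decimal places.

Prior × likelihood for each hypothesis:
  Condition Beta: 0.1575 × 0.34 = 0.05355
  Condition Epsilon: 0.525 × 0.125 = 0.065625
  Condition Gamma: 0.195 × 0.008 = 0.00156
  Condition Alpha: 0.1225 × 0.01 = 0.001225
Normalizing constant = 0.12196.
P(Condition Beta | evidence) = 0.05355 / 0.12196 ≈ 0.439.

0.439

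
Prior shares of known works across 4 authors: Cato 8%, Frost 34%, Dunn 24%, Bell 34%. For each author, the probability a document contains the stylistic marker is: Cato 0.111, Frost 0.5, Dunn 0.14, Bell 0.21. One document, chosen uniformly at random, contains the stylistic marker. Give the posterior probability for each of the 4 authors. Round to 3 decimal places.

Cato 0.031, Frost 0.599, Dunn 0.118, Bell 0.252

Compute prior × likelihood for every hypothesis:
  Cato: 0.08 × 0.111 = 0.00888
  Frost: 0.34 × 0.5 = 0.17
  Dunn: 0.24 × 0.14 = 0.0336
  Bell: 0.34 × 0.21 = 0.0714
Normalizing constant = 0.28388.
P(Cato | marker) = 0.00888/0.28388 ≈ 0.031
P(Frost | marker) = 0.17/0.28388 ≈ 0.599
P(Dunn | marker) = 0.0336/0.28388 ≈ 0.118
P(Bell | marker) = 0.0714/0.28388 ≈ 0.252
(Check: 0.031+0.599+0.118+0.252 = 1.000.)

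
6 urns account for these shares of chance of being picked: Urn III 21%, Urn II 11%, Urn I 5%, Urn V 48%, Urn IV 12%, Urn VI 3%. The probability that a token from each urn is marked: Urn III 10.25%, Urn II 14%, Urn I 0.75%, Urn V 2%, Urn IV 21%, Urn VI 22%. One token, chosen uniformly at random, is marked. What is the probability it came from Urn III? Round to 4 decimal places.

Unnormalized posteriors (prior × likelihood):
  Urn III: 0.21 × 0.1025 = 0.021525
  Urn II: 0.11 × 0.14 = 0.0154
  Urn I: 0.05 × 0.0075 = 0.000375
  Urn V: 0.48 × 0.02 = 0.0096
  Urn IV: 0.12 × 0.21 = 0.0252
  Urn VI: 0.03 × 0.22 = 0.0066
Total = 0.0787.
P(Urn III | evidence) = 0.021525 / 0.0787 ≈ 0.2735.

0.2735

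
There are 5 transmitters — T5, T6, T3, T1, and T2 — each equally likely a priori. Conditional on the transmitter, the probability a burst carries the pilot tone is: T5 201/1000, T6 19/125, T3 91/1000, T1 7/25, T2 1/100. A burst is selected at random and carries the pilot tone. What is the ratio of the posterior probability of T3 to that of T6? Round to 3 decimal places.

Since the prior is uniform, the posterior is proportional to the likelihood:
  T5: 0.201
  T6: 0.152
  T3: 0.091
  T1: 0.28
  T2: 0.01
Sum = 0.734.
The ratio is 0.091 / 0.152 (the normalizer cancels) = 0.599.

0.599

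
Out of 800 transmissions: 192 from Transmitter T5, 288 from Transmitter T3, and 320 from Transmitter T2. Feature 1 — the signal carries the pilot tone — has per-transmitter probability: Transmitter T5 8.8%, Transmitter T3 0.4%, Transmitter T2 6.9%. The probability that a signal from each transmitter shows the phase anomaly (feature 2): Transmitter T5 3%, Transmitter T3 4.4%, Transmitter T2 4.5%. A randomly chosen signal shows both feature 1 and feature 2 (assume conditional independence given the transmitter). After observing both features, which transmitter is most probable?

Prior × likelihood for each hypothesis:
  Transmitter T5: 0.24 × 0.088 × 0.03 = 0.0006336
  Transmitter T3: 0.36 × 0.004 × 0.044 = 0.00006336
  Transmitter T2: 0.4 × 0.069 × 0.045 = 0.001242
Total = 0.00193896.
Largest term belongs to Transmitter T2, so Transmitter T2 is most probable.

Transmitter T2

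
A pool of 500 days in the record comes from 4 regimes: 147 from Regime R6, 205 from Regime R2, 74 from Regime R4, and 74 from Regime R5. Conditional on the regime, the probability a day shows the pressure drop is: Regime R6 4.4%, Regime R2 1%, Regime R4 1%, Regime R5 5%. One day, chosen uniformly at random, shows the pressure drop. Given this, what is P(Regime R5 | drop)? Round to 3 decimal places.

Compute prior × likelihood for every hypothesis:
  Regime R6: 0.294 × 0.044 = 0.012936
  Regime R2: 0.41 × 0.01 = 0.0041
  Regime R4: 0.148 × 0.01 = 0.00148
  Regime R5: 0.148 × 0.05 = 0.0074
Normalizing constant = 0.025916.
P(Regime R5 | evidence) = 0.0074 / 0.025916 ≈ 0.286.

0.286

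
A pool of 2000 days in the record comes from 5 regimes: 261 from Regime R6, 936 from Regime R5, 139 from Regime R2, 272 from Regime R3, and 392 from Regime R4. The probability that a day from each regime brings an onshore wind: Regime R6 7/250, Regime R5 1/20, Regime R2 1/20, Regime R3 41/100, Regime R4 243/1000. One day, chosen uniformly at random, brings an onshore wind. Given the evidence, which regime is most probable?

Regime R3

Compute prior × likelihood for every hypothesis:
  Regime R6: 0.1305 × 0.028 = 0.003654
  Regime R5: 0.468 × 0.05 = 0.0234
  Regime R2: 0.0695 × 0.05 = 0.003475
  Regime R3: 0.136 × 0.41 = 0.05576
  Regime R4: 0.196 × 0.243 = 0.047628
Normalizing constant = 0.133917.
Largest term belongs to Regime R3, so Regime R3 is most probable.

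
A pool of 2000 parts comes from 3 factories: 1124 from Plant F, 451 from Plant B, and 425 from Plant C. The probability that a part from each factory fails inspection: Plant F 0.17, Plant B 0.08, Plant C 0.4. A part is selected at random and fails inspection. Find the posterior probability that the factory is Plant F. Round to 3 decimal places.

0.481

Unnormalized posteriors (prior × likelihood):
  Plant F: 0.562 × 0.17 = 0.09554
  Plant B: 0.2255 × 0.08 = 0.01804
  Plant C: 0.2125 × 0.4 = 0.085
Sum = 0.19858.
P(Plant F | evidence) = 0.09554 / 0.19858 ≈ 0.481.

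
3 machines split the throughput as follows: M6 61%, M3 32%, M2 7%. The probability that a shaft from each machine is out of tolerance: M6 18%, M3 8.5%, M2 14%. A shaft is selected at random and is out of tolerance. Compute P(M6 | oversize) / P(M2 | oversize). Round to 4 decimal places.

11.2041

Prior × likelihood for each hypothesis:
  M6: 0.61 × 0.18 = 0.1098
  M3: 0.32 × 0.085 = 0.0272
  M2: 0.07 × 0.14 = 0.0098
Total = 0.1468.
The ratio is 0.1098 / 0.0098 (the normalizer cancels) = 11.2041.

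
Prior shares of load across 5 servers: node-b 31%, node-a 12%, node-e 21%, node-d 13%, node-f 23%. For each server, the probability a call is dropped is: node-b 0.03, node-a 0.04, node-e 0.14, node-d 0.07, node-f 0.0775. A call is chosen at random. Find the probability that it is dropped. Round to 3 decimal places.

Prior × likelihood for each hypothesis:
  node-b: 0.31 × 0.03 = 0.0093
  node-a: 0.12 × 0.04 = 0.0048
  node-e: 0.21 × 0.14 = 0.0294
  node-d: 0.13 × 0.07 = 0.0091
  node-f: 0.23 × 0.0775 = 0.017825
P(dropped) = 0.0093 + 0.0048 + 0.0294 + 0.0091 + 0.017825 = 0.070425 → 0.070.

0.070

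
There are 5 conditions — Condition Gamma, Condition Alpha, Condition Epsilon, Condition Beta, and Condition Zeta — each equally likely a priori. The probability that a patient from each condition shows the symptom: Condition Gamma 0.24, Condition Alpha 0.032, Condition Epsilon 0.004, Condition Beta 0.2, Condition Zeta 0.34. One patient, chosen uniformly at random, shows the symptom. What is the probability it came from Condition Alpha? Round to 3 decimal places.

0.039

With a uniform prior (1/5 each), posterior ∝ likelihood:
  Condition Gamma: 0.24
  Condition Alpha: 0.032
  Condition Epsilon: 0.004
  Condition Beta: 0.2
  Condition Zeta: 0.34
Sum = 0.816.
P(Condition Alpha | evidence) = 0.032 / 0.816 ≈ 0.039.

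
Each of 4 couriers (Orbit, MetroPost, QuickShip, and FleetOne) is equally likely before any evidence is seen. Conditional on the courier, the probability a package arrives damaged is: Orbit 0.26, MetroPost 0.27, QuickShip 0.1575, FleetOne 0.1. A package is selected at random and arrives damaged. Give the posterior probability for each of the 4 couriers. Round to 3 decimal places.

With a uniform prior (1/4 each), posterior ∝ likelihood:
  Orbit: 0.26
  MetroPost: 0.27
  QuickShip: 0.1575
  FleetOne: 0.1
Total = 0.7875.
P(Orbit | damaged) = 0.26/0.7875 ≈ 0.330
P(MetroPost | damaged) = 0.27/0.7875 ≈ 0.343
P(QuickShip | damaged) = 0.1575/0.7875 ≈ 0.200
P(FleetOne | damaged) = 0.1/0.7875 ≈ 0.127
(Check: 0.330+0.343+0.200+0.127 = 1.000.)

Orbit 0.330, MetroPost 0.343, QuickShip 0.200, FleetOne 0.127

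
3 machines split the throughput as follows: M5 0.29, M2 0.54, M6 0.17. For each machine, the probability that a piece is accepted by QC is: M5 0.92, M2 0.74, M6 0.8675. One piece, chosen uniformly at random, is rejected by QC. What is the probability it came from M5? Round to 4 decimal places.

0.1246

Taking complements, P(rejected | each) = M5 0.08, M2 0.26, M6 0.1325.
Prior × likelihood for each hypothesis:
  M5: 0.29 × 0.08 = 0.0232
  M2: 0.54 × 0.26 = 0.1404
  M6: 0.17 × 0.1325 = 0.022525
Sum = 0.186125.
P(M5 | evidence) = 0.0232 / 0.186125 ≈ 0.1246.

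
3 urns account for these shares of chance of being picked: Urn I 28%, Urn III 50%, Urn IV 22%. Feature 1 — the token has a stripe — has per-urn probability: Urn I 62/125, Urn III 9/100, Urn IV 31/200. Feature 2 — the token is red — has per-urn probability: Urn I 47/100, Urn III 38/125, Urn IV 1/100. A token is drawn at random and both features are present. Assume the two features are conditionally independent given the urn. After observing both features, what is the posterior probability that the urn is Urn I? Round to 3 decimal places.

0.823

Unnormalized posteriors (prior × likelihood):
  Urn I: 0.28 × 0.496 × 0.47 = 0.0652736
  Urn III: 0.5 × 0.09 × 0.304 = 0.01368
  Urn IV: 0.22 × 0.155 × 0.01 = 0.000341
Total = 0.0792946.
P(Urn I | evidence) = 0.0652736 / 0.0792946 ≈ 0.823.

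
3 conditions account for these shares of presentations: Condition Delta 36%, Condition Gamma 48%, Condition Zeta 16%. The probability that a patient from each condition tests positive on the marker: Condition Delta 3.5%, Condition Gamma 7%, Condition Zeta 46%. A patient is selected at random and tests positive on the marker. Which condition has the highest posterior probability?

Condition Zeta

Unnormalized posteriors (prior × likelihood):
  Condition Delta: 0.36 × 0.035 = 0.0126
  Condition Gamma: 0.48 × 0.07 = 0.0336
  Condition Zeta: 0.16 × 0.46 = 0.0736
Total = 0.1198.
Largest term belongs to Condition Zeta, so Condition Zeta is most probable.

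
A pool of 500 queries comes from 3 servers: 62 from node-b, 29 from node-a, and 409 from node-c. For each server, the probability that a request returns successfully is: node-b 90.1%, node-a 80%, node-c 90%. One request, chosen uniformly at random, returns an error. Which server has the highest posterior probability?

node-c

Taking complements, P(error | each) = node-b 0.099, node-a 0.2, node-c 0.1.
Compute prior × likelihood for every hypothesis:
  node-b: 0.124 × 0.099 = 0.012276
  node-a: 0.058 × 0.2 = 0.0116
  node-c: 0.818 × 0.1 = 0.0818
Total = 0.105676.
Largest term belongs to node-c, so node-c is most probable.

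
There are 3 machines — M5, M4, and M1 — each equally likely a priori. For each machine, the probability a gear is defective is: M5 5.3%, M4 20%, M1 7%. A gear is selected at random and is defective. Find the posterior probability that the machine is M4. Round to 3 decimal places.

0.619

With a uniform prior (1/3 each), posterior ∝ likelihood:
  M5: 0.053
  M4: 0.2
  M1: 0.07
Sum = 0.323.
P(M4 | evidence) = 0.2 / 0.323 ≈ 0.619.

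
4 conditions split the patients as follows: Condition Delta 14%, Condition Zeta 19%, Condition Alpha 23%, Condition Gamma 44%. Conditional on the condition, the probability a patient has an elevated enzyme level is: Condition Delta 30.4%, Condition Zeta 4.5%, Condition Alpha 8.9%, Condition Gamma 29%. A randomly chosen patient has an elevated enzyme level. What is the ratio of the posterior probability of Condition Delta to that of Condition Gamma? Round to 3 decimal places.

Compute prior × likelihood for every hypothesis:
  Condition Delta: 0.14 × 0.304 = 0.04256
  Condition Zeta: 0.19 × 0.045 = 0.00855
  Condition Alpha: 0.23 × 0.089 = 0.02047
  Condition Gamma: 0.44 × 0.29 = 0.1276
Total = 0.19918.
The ratio is 0.04256 / 0.1276 (the normalizer cancels) = 0.334.

0.334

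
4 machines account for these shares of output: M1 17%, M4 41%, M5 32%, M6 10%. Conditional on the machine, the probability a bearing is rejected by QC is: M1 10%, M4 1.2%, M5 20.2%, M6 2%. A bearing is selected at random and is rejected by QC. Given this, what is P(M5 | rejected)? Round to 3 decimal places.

0.730

Compute prior × likelihood for every hypothesis:
  M1: 0.17 × 0.1 = 0.017
  M4: 0.41 × 0.012 = 0.00492
  M5: 0.32 × 0.202 = 0.06464
  M6: 0.1 × 0.02 = 0.002
Normalizing constant = 0.08856.
P(M5 | evidence) = 0.06464 / 0.08856 ≈ 0.730.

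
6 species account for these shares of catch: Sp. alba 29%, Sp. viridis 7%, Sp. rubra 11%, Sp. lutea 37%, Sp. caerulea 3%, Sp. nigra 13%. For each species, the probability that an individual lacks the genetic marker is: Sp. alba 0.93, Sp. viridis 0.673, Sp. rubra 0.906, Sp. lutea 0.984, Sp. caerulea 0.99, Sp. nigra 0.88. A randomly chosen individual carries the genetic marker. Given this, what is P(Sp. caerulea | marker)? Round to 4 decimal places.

0.0040

Taking complements, P(marker | each) = Sp. alba 0.07, Sp. viridis 0.327, Sp. rubra 0.094, Sp. lutea 0.016, Sp. caerulea 0.01, Sp. nigra 0.12.
Prior × likelihood for each hypothesis:
  Sp. alba: 0.29 × 0.07 = 0.0203
  Sp. viridis: 0.07 × 0.327 = 0.02289
  Sp. rubra: 0.11 × 0.094 = 0.01034
  Sp. lutea: 0.37 × 0.016 = 0.00592
  Sp. caerulea: 0.03 × 0.01 = 0.0003
  Sp. nigra: 0.13 × 0.12 = 0.0156
Normalizing constant = 0.07535.
P(Sp. caerulea | evidence) = 0.0003 / 0.07535 ≈ 0.0040.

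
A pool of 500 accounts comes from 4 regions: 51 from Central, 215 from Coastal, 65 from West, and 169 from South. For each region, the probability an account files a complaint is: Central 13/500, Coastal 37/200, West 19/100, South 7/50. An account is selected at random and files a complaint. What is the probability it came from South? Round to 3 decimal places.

0.307

Compute prior × likelihood for every hypothesis:
  Central: 0.102 × 0.026 = 0.002652
  Coastal: 0.43 × 0.185 = 0.07955
  West: 0.13 × 0.19 = 0.0247
  South: 0.338 × 0.14 = 0.04732
Normalizing constant = 0.154222.
P(South | evidence) = 0.04732 / 0.154222 ≈ 0.307.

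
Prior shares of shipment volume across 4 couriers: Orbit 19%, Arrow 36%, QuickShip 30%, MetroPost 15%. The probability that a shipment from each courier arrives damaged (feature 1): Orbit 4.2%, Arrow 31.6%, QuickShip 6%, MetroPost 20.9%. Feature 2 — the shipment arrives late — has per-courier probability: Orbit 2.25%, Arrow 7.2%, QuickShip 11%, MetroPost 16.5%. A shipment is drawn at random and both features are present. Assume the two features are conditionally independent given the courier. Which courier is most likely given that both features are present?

Arrow

Compute prior × likelihood for every hypothesis:
  Orbit: 0.19 × 0.042 × 0.0225 = 0.00017955
  Arrow: 0.36 × 0.316 × 0.072 = 0.00819072
  QuickShip: 0.3 × 0.06 × 0.11 = 0.00198
  MetroPost: 0.15 × 0.209 × 0.165 = 0.00517275
Normalizing constant = 0.01552302.
Largest term belongs to Arrow, so Arrow is most probable.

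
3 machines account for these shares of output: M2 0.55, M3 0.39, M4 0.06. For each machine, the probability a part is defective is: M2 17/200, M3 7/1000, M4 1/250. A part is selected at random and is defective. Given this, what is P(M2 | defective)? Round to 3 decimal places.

Compute prior × likelihood for every hypothesis:
  M2: 0.55 × 0.085 = 0.04675
  M3: 0.39 × 0.007 = 0.00273
  M4: 0.06 × 0.004 = 0.00024
Total = 0.04972.
P(M2 | evidence) = 0.04675 / 0.04972 ≈ 0.940.

0.940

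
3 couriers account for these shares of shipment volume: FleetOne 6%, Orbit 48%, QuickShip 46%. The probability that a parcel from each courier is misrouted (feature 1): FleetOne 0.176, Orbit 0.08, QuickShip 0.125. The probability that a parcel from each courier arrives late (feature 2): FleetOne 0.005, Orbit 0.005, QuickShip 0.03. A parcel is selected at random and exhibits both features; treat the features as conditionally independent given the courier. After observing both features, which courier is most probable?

QuickShip

Compute prior × likelihood for every hypothesis:
  FleetOne: 0.06 × 0.176 × 0.005 = 0.0000528
  Orbit: 0.48 × 0.08 × 0.005 = 0.000192
  QuickShip: 0.46 × 0.125 × 0.03 = 0.001725
Sum = 0.0019698.
Largest term belongs to QuickShip, so QuickShip is most probable.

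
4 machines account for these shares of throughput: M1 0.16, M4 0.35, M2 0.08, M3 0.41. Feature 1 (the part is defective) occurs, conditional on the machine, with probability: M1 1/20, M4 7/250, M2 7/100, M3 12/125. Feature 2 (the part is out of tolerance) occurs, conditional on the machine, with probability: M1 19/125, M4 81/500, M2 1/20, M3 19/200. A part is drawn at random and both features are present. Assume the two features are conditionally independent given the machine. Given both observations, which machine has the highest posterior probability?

M3

Compute prior × likelihood for every hypothesis:
  M1: 0.16 × 0.05 × 0.152 = 0.001216
  M4: 0.35 × 0.028 × 0.162 = 0.0015876
  M2: 0.08 × 0.07 × 0.05 = 0.00028
  M3: 0.41 × 0.096 × 0.095 = 0.0037392
Total = 0.0068228.
Largest term belongs to M3, so M3 is most probable.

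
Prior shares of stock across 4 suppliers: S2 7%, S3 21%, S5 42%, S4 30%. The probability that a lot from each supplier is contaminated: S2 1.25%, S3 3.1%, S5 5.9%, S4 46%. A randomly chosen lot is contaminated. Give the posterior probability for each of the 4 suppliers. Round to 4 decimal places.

S2 0.0051, S3 0.0383, S5 0.1456, S4 0.8110

Prior × likelihood for each hypothesis:
  S2: 0.07 × 0.0125 = 0.000875
  S3: 0.21 × 0.031 = 0.00651
  S5: 0.42 × 0.059 = 0.02478
  S4: 0.3 × 0.46 = 0.138
Normalizing constant = 0.170165.
P(S2 | contaminated) = 0.000875/0.170165 ≈ 0.0051
P(S3 | contaminated) = 0.00651/0.170165 ≈ 0.0383
P(S5 | contaminated) = 0.02478/0.170165 ≈ 0.1456
P(S4 | contaminated) = 0.138/0.170165 ≈ 0.8110
(Check: 0.0051+0.0383+0.1456+0.8110 = 1.0000.)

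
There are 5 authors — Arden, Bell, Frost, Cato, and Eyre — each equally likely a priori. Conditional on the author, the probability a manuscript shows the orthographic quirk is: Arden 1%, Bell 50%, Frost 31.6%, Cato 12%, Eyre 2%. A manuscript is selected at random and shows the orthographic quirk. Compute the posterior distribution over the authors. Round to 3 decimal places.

Arden 0.010, Bell 0.518, Frost 0.327, Cato 0.124, Eyre 0.021

With a uniform prior (1/5 each), posterior ∝ likelihood:
  Arden: 0.01
  Bell: 0.5
  Frost: 0.316
  Cato: 0.12
  Eyre: 0.02
Sum = 0.966.
P(Arden | quirk) = 0.01/0.966 ≈ 0.010
P(Bell | quirk) = 0.5/0.966 ≈ 0.518
P(Frost | quirk) = 0.316/0.966 ≈ 0.327
P(Cato | quirk) = 0.12/0.966 ≈ 0.124
P(Eyre | quirk) = 0.02/0.966 ≈ 0.021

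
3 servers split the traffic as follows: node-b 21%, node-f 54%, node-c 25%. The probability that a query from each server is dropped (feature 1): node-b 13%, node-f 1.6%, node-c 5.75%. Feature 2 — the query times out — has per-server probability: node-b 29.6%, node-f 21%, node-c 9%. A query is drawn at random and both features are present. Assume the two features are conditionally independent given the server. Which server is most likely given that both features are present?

Unnormalized posteriors (prior × likelihood):
  node-b: 0.21 × 0.13 × 0.296 = 0.0080808
  node-f: 0.54 × 0.016 × 0.21 = 0.0018144
  node-c: 0.25 × 0.0575 × 0.09 = 0.00129375
Total = 0.01118895.
Largest term belongs to node-b, so node-b is most probable.

node-b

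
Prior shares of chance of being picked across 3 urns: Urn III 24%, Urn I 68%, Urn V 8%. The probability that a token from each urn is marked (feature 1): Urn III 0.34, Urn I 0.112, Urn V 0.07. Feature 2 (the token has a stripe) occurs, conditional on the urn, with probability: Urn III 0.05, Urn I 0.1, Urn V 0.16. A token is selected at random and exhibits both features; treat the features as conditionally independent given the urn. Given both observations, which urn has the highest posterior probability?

Urn I

Compute prior × likelihood for every hypothesis:
  Urn III: 0.24 × 0.34 × 0.05 = 0.00408
  Urn I: 0.68 × 0.112 × 0.1 = 0.007616
  Urn V: 0.08 × 0.07 × 0.16 = 0.000896
Total = 0.012592.
Largest term belongs to Urn I, so Urn I is most probable.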